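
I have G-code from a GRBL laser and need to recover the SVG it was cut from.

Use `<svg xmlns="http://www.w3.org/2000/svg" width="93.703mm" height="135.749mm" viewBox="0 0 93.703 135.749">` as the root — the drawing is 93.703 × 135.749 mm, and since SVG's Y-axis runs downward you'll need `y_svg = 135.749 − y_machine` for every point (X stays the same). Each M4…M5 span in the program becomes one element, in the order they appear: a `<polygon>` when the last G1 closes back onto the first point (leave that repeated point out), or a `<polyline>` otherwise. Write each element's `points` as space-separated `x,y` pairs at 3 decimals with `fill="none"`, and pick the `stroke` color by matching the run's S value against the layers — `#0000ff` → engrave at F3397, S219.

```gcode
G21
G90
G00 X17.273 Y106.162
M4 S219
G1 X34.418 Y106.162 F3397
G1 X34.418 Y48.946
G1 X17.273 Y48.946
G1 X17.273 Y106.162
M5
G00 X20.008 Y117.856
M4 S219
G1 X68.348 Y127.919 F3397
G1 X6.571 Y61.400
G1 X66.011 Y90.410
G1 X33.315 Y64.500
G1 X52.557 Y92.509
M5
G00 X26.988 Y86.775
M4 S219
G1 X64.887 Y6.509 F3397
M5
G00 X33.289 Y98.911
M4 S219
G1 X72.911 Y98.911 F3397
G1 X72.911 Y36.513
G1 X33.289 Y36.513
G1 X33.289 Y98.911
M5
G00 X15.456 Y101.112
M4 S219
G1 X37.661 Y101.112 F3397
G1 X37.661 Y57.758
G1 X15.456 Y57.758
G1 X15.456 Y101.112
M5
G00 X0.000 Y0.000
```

<svg xmlns="http://www.w3.org/2000/svg" width="93.703mm" height="135.749mm" viewBox="0 0 93.703 135.749">
  <polygon points="17.273,29.587 34.418,29.587 34.418,86.803 17.273,86.803" fill="none" stroke="#0000ff"/>
  <polyline points="20.008,17.893 68.348,7.830 6.571,74.349 66.011,45.339 33.315,71.249 52.557,43.240" fill="none" stroke="#0000ff"/>
  <polyline points="26.988,48.974 64.887,129.240" fill="none" stroke="#0000ff"/>
  <polygon points="33.289,36.838 72.911,36.838 72.911,99.236 33.289,99.236" fill="none" stroke="#0000ff"/>
  <polygon points="15.456,34.637 37.661,34.637 37.661,77.991 15.456,77.991" fill="none" stroke="#0000ff"/>
</svg>

y_svg = 135.749 − y_m. Every run uses S219, so all elements get stroke `#0000ff` (engrave).

[1] closed run; points: 17.273,29.587 34.418,29.587 34.418,86.803 17.273,86.803

[2] open run; points: 20.008,17.893 68.348,7.830 6.571,74.349 66.011,45.339 33.315,71.249 52.557,43.240

[3] open run; points: 26.988,48.974 64.887,129.240

[4] closed run; points: 33.289,36.838 72.911,36.838 72.911,99.236 33.289,99.236

[5] closed run; points: 15.456,34.637 37.661,34.637 37.661,77.991 15.456,77.991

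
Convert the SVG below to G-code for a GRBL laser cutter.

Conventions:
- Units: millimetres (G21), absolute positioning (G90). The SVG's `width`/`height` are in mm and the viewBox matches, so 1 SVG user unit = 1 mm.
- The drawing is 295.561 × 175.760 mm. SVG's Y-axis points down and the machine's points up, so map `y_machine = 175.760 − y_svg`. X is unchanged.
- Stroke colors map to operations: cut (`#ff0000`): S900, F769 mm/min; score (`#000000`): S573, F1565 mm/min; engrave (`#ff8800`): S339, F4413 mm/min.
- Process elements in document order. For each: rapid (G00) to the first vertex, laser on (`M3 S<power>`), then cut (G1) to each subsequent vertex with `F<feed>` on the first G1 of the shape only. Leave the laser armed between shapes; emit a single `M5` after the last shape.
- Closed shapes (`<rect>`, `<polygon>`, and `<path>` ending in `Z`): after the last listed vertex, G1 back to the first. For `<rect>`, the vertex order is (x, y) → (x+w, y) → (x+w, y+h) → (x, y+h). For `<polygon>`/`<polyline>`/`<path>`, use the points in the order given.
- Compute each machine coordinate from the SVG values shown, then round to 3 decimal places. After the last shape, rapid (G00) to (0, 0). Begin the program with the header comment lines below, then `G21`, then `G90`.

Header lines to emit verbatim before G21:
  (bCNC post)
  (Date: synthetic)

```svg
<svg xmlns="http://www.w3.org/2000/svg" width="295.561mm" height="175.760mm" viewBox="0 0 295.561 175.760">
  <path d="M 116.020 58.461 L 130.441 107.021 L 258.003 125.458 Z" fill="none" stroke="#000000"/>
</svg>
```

(bCNC post)
(Date: synthetic)
G21
G90
G00 X116.020 Y117.299
M3 S573
G1 X130.441 Y68.739 F1565
G1 X258.003 Y50.302
G1 X116.020 Y117.299
M5
G00 X0.000 Y0.000

1 u = 1 mm; y_m = 175.760 − y.

[1] `<path>` closed polygon, #000000→score S573 F1565: (116.020,117.299) → (130.441,68.739) → (258.003,50.302) → (116.020,117.299) (closed)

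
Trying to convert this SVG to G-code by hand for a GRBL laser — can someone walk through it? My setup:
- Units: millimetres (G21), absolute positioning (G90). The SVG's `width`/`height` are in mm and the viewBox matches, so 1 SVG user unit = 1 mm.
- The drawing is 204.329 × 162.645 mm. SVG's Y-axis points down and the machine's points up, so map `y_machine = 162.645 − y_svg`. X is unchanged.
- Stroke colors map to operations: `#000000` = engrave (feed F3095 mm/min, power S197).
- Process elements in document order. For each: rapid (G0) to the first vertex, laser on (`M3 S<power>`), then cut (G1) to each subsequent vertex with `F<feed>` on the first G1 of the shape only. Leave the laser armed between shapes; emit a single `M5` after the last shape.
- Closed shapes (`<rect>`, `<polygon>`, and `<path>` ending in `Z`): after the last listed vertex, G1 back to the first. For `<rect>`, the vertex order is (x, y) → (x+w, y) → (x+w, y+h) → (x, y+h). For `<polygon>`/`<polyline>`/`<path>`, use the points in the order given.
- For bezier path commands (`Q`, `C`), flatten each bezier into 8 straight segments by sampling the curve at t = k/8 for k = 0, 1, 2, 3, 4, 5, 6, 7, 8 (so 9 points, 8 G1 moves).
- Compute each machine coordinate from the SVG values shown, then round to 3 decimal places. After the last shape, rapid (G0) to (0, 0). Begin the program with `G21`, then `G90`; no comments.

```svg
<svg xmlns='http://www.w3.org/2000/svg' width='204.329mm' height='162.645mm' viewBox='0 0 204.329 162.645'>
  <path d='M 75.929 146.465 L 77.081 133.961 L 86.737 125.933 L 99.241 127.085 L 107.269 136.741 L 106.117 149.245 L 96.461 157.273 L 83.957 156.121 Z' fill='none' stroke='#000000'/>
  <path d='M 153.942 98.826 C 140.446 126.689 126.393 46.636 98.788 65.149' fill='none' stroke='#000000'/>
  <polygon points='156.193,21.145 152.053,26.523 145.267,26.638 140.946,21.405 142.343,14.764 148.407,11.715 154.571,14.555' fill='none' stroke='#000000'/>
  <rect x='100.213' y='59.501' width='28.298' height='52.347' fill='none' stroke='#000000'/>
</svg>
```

Since the viewBox matches the mm dimensions, user units are millimetres directly. The only transform is the Y-flip y_m = 162.645 − y_svg.

Shape 1 is a regular polygon drawn with `<path>`. Its stroke #000000 means engrave at S197, F3095. After flipping Y the toolpath is (75.929,16.180) → (77.081,28.684) → (86.737,36.712) → (99.241,35.560) → (107.269,25.904) → (106.117,13.400) → (96.461,5.372) → (83.957,6.524) → (75.929,16.180), returning to the start.

Shape 2 is a cubic bezier drawn with `<path>`. Its stroke #000000 means engrave at S197, F3095. After flipping Y the toolpath is (153.942,63.819) → (148.830,58.026) → (143.513,59.930) → (137.839,67.111) → (131.656,77.151) → (124.812,87.629) → (117.154,96.126) → (108.530,100.221) → (98.788,97.496).

Shape 3 is a regular polygon drawn with `<polygon>`. Its stroke #000000 means engrave at S197, F3095. After flipping Y the toolpath is (156.193,141.500) → (152.053,136.122) → (145.267,136.007) → (140.946,141.240) → (142.343,147.881) → (148.407,150.930) → (154.571,148.090) → (156.193,141.500), returning to the start.

Shape 4 is a rectangle drawn with `<rect>`. Its stroke #000000 means engrave at S197, F3095. After flipping Y the toolpath is (100.213,103.144) → (128.511,103.144) → (128.511,50.797) → (100.213,50.797) → (100.213,103.144), returning to the start.

G21
G90
G0 X75.929 Y16.180
M3 S197
G1 X77.081 Y28.684 F3095
G1 X86.737 Y36.712
G1 X99.241 Y35.560
G1 X107.269 Y25.904
G1 X106.117 Y13.400
G1 X96.461 Y5.372
G1 X83.957 Y6.524
G1 X75.929 Y16.180
G0 X153.942 Y63.819
M3 S197
G1 X148.830 Y58.026 F3095
G1 X143.513 Y59.930
G1 X137.839 Y67.111
G1 X131.656 Y77.151
G1 X124.812 Y87.629
G1 X117.154 Y96.126
G1 X108.530 Y100.221
G1 X98.788 Y97.496
G0 X156.193 Y141.500
M3 S197
G1 X152.053 Y136.122 F3095
G1 X145.267 Y136.007
G1 X140.946 Y141.240
G1 X142.343 Y147.881
G1 X148.407 Y150.930
G1 X154.571 Y148.090
G1 X156.193 Y141.500
G0 X100.213 Y103.144
M3 S197
G1 X128.511 Y103.144 F3095
G1 X128.511 Y50.797
G1 X100.213 Y50.797
G1 X100.213 Y103.144
M5
G0 X0.000 Y0.000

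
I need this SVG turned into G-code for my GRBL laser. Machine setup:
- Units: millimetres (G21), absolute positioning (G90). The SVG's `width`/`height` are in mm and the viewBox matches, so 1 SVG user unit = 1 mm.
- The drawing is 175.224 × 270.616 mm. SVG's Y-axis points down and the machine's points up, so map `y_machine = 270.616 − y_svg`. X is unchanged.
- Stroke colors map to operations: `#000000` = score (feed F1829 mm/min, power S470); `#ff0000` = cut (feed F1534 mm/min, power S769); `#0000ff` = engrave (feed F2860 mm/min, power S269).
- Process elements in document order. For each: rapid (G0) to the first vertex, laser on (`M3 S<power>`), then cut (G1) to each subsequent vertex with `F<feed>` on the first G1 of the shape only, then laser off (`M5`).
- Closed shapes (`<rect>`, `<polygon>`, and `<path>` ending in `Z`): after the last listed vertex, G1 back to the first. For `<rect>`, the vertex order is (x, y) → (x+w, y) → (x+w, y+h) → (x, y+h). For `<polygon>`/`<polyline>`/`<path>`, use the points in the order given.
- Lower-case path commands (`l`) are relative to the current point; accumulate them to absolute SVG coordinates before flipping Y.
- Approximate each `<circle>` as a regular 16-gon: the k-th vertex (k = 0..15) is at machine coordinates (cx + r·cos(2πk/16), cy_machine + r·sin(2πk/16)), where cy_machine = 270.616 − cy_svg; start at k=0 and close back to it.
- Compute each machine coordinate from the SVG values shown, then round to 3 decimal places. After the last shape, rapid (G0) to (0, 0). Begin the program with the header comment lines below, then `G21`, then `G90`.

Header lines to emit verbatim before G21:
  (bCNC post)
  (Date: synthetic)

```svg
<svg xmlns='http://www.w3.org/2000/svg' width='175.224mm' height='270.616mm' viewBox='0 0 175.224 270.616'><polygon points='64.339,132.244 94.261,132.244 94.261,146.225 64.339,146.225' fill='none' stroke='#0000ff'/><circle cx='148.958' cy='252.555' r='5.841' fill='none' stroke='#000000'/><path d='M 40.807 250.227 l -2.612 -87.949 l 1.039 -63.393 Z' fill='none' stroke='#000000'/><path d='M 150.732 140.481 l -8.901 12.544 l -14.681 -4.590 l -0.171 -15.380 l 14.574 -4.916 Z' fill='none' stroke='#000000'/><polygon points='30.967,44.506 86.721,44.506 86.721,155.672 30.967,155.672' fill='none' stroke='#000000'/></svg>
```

(bCNC post)
(Date: synthetic)
G21
G90
G0 X64.339 Y138.372
M3 S269
G1 X94.261 Y138.372 F2860
G1 X94.261 Y124.391
G1 X64.339 Y124.391
G1 X64.339 Y138.372
M5
G0 X154.799 Y18.061
M3 S470
G1 X154.354 Y20.296 F1829
G1 X153.088 Y22.191
G1 X151.193 Y23.457
G1 X148.958 Y23.902
G1 X146.723 Y23.457
G1 X144.828 Y22.191
G1 X143.562 Y20.296
G1 X143.117 Y18.061
G1 X143.562 Y15.826
G1 X144.828 Y13.931
G1 X146.723 Y12.665
G1 X148.958 Y12.220
G1 X151.193 Y12.665
G1 X153.088 Y13.931
G1 X154.354 Y15.826
G1 X154.799 Y18.061
M5
G0 X40.807 Y20.389
M3 S470
G1 X38.195 Y108.338 F1829
G1 X39.234 Y171.731
G1 X40.807 Y20.389
M5
G0 X150.732 Y130.135
M3 S470
G1 X141.831 Y117.591 F1829
G1 X127.150 Y122.181
G1 X126.979 Y137.561
G1 X141.553 Y142.477
G1 X150.732 Y130.135
M5
G0 X30.967 Y226.110
M3 S470
G1 X86.721 Y226.110 F1829
G1 X86.721 Y114.944
G1 X30.967 Y114.944
G1 X30.967 Y226.110
M5
G0 X0.000 Y0.000

1 u = 1 mm; y_m = 270.616 − y.

[1] `<polygon>` rectangle, #0000ff→engrave S269 F2860: (64.339,138.372) → (94.261,138.372) → (94.261,124.391) → (64.339,124.391) → (64.339,138.372) (closed)

[2] `<circle>` circle, #000000→score S470 F1829: (154.799,18.061) → (154.354,20.296) → (153.088,22.191) → (151.193,23.457) → (148.958,23.902) → (146.723,23.457) → (144.828,22.191) → (143.562,20.296) → (143.117,18.061) → (143.562,15.826) → (144.828,13.931) → (146.723,12.665) → (148.958,12.220) → (151.193,12.665) → (153.088,13.931) → (154.354,15.826) → (154.799,18.061) (closed)

[3] `<path>` closed polygon, #000000→score S470 F1829: (40.807,20.389) → (38.195,108.338) → (39.234,171.731) → (40.807,20.389) (closed)

[4] `<path>` regular polygon, #000000→score S470 F1829: (150.732,130.135) → (141.831,117.591) → (127.150,122.181) → (126.979,137.561) → (141.553,142.477) → (150.732,130.135) (closed)

[5] `<polygon>` rectangle, #000000→score S470 F1829: (30.967,226.110) → (86.721,226.110) → (86.721,114.944) → (30.967,114.944) → (30.967,226.110) (closed)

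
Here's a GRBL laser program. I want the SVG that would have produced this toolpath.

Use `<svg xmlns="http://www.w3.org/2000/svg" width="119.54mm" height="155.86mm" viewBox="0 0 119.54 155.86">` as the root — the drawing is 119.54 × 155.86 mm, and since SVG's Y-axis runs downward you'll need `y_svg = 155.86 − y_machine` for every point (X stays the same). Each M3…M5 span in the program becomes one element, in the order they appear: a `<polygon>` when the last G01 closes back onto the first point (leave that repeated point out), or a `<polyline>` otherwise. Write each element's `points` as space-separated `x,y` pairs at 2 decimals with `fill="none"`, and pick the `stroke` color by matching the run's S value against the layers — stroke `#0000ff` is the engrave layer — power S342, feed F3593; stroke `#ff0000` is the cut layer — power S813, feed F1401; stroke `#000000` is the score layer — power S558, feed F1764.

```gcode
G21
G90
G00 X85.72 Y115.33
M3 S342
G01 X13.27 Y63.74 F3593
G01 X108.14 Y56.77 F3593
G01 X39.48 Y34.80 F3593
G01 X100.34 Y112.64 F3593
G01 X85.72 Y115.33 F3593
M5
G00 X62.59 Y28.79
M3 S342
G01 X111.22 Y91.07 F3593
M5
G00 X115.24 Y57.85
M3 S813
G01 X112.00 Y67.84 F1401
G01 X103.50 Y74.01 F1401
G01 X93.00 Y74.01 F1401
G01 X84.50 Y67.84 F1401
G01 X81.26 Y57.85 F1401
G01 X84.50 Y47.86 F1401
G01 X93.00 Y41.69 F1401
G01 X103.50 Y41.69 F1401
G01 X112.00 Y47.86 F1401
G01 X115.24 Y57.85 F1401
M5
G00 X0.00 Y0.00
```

<svg xmlns="http://www.w3.org/2000/svg" width="119.54mm" height="155.86mm" viewBox="0 0 119.54 155.86">
  <polygon points="85.72,40.53 13.27,92.12 108.14,99.09 39.48,121.06 100.34,43.22" fill="none" stroke="#0000ff"/>
  <polyline points="62.59,127.07 111.22,64.79" fill="none" stroke="#0000ff"/>
  <polygon points="115.24,98.01 112.00,88.02 103.50,81.85 93.00,81.85 84.50,88.02 81.26,98.01 84.50,108.00 93.00,114.17 103.50,114.17 112.00,108.00" fill="none" stroke="#ff0000"/>
</svg>

Machine Y-up, SVG Y-down with viewBox height 155.86, so y_svg = 155.86 − y_machine; X carries over.

Run 1: S342 ⇒ engrave layer `#0000ff`. The run returns to its start, so emit a `<polygon>` with points (Y-flipped): 85.72,40.53 13.27,92.12 108.14,99.09 39.48,121.06 100.34,43.22.

Run 2: power S342 maps to stroke `#0000ff` (engrave). The run is open, so emit a `<polyline>` with points (Y-flipped): 62.59,127.07 111.22,64.79.

Run 3: the run's S813 means `#ff0000` (cut). The run returns to its start, so emit a `<polygon>` with points (Y-flipped): 115.24,98.01 112.00,88.02 103.50,81.85 93.00,81.85 84.50,88.02 81.26,98.01 84.50,108.00 93.00,114.17 103.50,114.17 112.00,108.00.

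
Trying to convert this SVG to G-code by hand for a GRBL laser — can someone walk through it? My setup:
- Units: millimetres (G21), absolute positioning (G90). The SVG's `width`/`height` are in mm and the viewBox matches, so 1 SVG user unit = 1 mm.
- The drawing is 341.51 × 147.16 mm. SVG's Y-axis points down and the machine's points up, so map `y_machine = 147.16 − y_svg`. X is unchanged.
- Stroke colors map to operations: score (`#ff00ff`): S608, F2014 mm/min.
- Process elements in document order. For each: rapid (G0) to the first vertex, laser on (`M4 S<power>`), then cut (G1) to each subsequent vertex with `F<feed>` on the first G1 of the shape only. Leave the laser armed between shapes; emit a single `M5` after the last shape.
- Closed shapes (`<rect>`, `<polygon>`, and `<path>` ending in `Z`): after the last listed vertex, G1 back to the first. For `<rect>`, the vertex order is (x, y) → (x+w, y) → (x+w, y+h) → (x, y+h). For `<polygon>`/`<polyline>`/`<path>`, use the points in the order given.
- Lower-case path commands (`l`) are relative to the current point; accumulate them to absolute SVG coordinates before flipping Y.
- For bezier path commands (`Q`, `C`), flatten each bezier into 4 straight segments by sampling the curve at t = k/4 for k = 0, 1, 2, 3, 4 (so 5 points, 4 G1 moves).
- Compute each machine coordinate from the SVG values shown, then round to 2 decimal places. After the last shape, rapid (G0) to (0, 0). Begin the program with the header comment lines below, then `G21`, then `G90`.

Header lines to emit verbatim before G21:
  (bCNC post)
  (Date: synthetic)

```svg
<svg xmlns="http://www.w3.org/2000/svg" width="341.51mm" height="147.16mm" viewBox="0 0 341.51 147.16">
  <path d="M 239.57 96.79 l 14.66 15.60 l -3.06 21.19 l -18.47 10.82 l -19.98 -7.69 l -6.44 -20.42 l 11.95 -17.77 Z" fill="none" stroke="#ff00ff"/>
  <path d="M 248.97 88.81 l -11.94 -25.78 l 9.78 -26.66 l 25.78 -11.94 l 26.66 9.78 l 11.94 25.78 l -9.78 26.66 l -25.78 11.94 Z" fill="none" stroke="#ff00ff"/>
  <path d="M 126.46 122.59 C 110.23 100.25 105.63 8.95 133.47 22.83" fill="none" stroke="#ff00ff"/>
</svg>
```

(bCNC post)
(Date: synthetic)
G21
G90
G0 X239.57 Y50.37
M4 S608
G1 X254.23 Y34.77 F2014
G1 X251.17 Y13.58
G1 X232.70 Y2.76
G1 X212.72 Y10.45
G1 X206.28 Y30.87
G1 X218.23 Y48.64
G1 X239.57 Y50.37
G0 X248.97 Y58.35
M4 S608
G1 X237.03 Y84.13 F2014
G1 X246.81 Y110.79
G1 X272.59 Y122.73
G1 X299.25 Y112.95
G1 X311.19 Y87.17
G1 X301.41 Y60.51
G1 X275.63 Y48.57
G1 X248.97 Y58.35
G0 X126.46 Y24.57
M4 S608
G1 X116.79 Y51.53 F2014
G1 X113.44 Y88.03
G1 X118.35 Y117.74
G1 X133.47 Y124.33
M5
G0 X0.00 Y0.00

viewBox `0 0 341.51 147.16` with mm width/height → 1 unit = 1 mm. Flip: y_m = 147.16 − y_svg.

**Shape 1** — `<path>` regular polygon, stroke `#ff00ff` → score (S608, F2014). Machine vertices: (239.57,50.37) → (254.23,34.77) → (251.17,13.58) → (232.70,2.76) → (212.72,10.45) → (206.28,30.87) → (218.23,48.64) → (239.57,50.37). Closed: final G1 returns to the first vertex.

**Shape 2** — `<path>` regular polygon, stroke `#ff00ff` → score (S608, F2014). Machine vertices: (248.97,58.35) → (237.03,84.13) → (246.81,110.79) → (272.59,122.73) → (299.25,112.95) → (311.19,87.17) → (301.41,60.51) → (275.63,48.57) → (248.97,58.35). Closed: final G1 returns to the first vertex.

**Shape 3** — `<path>` cubic bezier, stroke `#ff00ff` → score (S608, F2014). Control points (SVG): P0=(126.46,122.59), P1=(110.23,100.25), P2=(105.63,8.95), P3=(133.47,22.83); sampled at t=k/4. Machine vertices: (126.46,24.57) → (116.79,51.53) → (113.44,88.03) → (118.35,117.74) → (133.47,124.33). Open path.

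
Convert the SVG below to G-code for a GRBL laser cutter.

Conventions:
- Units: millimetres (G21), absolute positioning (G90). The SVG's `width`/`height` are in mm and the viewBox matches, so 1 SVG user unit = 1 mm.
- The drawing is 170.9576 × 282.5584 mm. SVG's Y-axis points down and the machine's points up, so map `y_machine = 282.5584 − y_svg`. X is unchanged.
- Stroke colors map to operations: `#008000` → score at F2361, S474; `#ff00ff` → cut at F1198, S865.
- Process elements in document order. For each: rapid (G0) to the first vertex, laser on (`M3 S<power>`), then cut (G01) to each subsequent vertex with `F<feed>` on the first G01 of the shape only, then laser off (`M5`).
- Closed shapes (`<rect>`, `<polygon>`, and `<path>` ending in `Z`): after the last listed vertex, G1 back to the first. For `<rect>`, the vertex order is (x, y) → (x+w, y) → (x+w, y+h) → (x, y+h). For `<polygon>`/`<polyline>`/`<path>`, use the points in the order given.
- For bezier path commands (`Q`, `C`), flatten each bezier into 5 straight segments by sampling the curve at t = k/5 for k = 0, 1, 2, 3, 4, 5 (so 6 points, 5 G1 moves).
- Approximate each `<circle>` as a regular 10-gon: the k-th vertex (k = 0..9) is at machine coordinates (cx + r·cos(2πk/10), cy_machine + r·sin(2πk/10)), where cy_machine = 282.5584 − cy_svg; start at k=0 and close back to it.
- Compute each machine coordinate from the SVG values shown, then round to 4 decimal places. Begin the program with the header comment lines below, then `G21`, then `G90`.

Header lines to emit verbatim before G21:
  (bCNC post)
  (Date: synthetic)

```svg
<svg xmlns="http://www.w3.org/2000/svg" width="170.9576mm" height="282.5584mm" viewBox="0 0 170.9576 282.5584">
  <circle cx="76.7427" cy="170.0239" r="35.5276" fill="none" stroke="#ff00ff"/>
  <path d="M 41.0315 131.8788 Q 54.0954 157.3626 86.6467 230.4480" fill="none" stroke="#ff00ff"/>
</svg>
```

(bCNC post)
(Date: synthetic)
G21
G90
G0 X112.2703 Y112.5345
M3 S865
G01 X105.4851 Y133.4171 F1198
G01 X87.7213 Y146.3233
G01 X65.7641 Y146.3233
G01 X48.0003 Y133.4171
G01 X41.2151 Y112.5345
G01 X48.0003 Y91.6519
G01 X65.7641 Y78.7457
G01 X87.7213 Y78.7457
G01 X105.4851 Y91.6519
G01 X112.2703 Y112.5345
M5
G0 X41.0315 Y150.6796
M3 S865
G01 X47.0366 Y138.5820 F1198
G01 X54.6006 Y122.6763
G01 X63.7236 Y102.9625
G01 X74.4057 Y79.4405
G01 X86.6467 Y52.1104
M5

viewBox `0 0 170.9576 282.5584` with mm width/height → 1 unit = 1 mm. Flip: y_m = 282.5584 − y_svg.

**Shape 1** — `<circle>` circle, stroke `#ff00ff` → cut (S865, F1198). Machine vertices: (112.2703,112.5345) → (105.4851,133.4171) → (87.7213,146.3233) → (65.7641,146.3233) → (48.0003,133.4171) → (41.2151,112.5345) → (48.0003,91.6519) → (65.7641,78.7457) → (87.7213,78.7457) → (105.4851,91.6519) → (112.2703,112.5345). Closed: final G1 returns to the first vertex.

**Shape 2** — `<path>` quadratic bezier, stroke `#ff00ff` → cut (S865, F1198). Control points (SVG): P0=(41.0315,131.8788), P1=(54.0954,157.3626), P2=(86.6467,230.4480); sampled at t=k/5. Machine vertices: (41.0315,150.6796) → (47.0366,138.5820) → (54.6006,122.6763) → (63.7236,102.9625) → (74.4057,79.4405) → (86.6467,52.1104). Open path.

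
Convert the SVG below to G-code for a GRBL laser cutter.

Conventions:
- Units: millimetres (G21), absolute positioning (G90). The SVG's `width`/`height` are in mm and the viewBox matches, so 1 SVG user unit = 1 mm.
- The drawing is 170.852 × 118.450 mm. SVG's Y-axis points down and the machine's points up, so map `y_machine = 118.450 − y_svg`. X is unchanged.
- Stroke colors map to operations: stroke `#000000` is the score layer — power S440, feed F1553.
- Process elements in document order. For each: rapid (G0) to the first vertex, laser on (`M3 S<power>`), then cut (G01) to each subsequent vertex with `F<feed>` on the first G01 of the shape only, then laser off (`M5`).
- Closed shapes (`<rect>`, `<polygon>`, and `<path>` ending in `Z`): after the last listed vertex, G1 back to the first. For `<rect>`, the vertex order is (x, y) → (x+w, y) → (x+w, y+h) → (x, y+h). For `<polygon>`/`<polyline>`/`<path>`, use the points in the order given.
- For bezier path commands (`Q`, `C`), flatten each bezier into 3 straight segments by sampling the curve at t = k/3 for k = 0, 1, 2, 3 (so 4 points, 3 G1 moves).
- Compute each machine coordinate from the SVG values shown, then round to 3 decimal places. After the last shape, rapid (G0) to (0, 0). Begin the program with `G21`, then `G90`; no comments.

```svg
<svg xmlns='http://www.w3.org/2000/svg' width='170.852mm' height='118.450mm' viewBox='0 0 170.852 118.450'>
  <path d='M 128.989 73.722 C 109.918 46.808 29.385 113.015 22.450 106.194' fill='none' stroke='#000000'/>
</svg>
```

Since the viewBox matches the mm dimensions, user units are millimetres directly. The only transform is the Y-flip y_m = 118.450 − y_svg.

Shape 1 is a cubic bezier drawn with `<path>`. Its stroke #000000 means score at S440, F1553. After flipping Y the toolpath is (128.989,44.728) → (94.433,46.755) → (48.915,23.624) → (22.450,12.256).

G21
G90
G0 X128.989 Y44.728
M3 S440
G01 X94.433 Y46.755 F1553
G01 X48.915 Y23.624
G01 X22.450 Y12.256
M5
G0 X0.000 Y0.000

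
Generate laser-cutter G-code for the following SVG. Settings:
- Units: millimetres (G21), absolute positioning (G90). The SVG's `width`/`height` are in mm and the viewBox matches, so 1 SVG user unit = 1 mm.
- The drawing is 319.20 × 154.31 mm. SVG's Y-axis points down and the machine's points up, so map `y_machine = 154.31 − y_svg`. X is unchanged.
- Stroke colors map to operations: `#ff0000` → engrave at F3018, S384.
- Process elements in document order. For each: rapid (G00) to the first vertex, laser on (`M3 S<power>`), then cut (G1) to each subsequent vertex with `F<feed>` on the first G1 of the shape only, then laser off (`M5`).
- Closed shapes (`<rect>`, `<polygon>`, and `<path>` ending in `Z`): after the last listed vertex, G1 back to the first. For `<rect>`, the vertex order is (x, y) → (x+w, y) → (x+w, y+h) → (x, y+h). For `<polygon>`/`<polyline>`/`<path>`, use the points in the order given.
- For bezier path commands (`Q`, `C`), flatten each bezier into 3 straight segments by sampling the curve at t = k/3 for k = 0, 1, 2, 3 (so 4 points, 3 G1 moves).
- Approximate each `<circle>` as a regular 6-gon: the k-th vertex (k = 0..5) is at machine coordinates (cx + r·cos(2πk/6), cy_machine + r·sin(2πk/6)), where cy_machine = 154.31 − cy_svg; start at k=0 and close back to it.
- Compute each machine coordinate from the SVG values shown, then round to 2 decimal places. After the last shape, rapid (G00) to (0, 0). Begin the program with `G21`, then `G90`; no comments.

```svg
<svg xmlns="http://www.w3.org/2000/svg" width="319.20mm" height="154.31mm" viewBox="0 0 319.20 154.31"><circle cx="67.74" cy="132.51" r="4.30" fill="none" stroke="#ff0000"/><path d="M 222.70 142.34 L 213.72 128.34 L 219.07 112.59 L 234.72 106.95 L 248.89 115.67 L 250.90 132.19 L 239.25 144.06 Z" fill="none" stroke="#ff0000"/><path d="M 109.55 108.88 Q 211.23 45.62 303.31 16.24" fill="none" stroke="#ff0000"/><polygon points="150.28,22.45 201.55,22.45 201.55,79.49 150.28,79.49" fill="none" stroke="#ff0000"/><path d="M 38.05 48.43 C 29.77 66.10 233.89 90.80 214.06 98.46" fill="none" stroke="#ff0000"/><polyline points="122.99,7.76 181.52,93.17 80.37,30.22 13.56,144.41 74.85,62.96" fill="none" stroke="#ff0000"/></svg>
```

G21
G90
G00 X72.04 Y21.80
M3 S384
G1 X69.89 Y25.52 F3018
G1 X65.59 Y25.52
G1 X63.44 Y21.80
G1 X65.59 Y18.08
G1 X69.89 Y18.08
G1 X72.04 Y21.80
M5
G00 X222.70 Y11.97
M3 S384
G1 X213.72 Y25.97 F3018
G1 X219.07 Y41.72
G1 X234.72 Y47.36
G1 X248.89 Y38.64
G1 X250.90 Y22.12
G1 X239.25 Y10.25
G1 X222.70 Y11.97
M5
G00 X109.55 Y45.43
M3 S384
G1 X176.27 Y83.84 F3018
G1 X240.86 Y114.72
G1 X303.31 Y138.07
M5
G00 X150.28 Y131.86
M3 S384
G1 X201.55 Y131.86 F3018
G1 X201.55 Y74.82
G1 X150.28 Y74.82
G1 X150.28 Y131.86
M5
G00 X38.05 Y105.88
M3 S384
G1 X84.41 Y86.76 F3018
G1 X175.40 Y68.30
G1 X214.06 Y55.85
M5
G00 X122.99 Y146.55
M3 S384
G1 X181.52 Y61.14 F3018
G1 X80.37 Y124.09
G1 X13.56 Y9.90
G1 X74.85 Y91.35
M5
G00 X0.00 Y0.00

Since the viewBox matches the mm dimensions, user units are millimetres directly. The only transform is the Y-flip y_m = 154.31 − y_svg.

Shape 1 is a circle drawn with `<circle>`. Its stroke #ff0000 means engrave at S384, F3018. After flipping Y the toolpath is (72.04,21.80) → (69.89,25.52) → (65.59,25.52) → (63.44,21.80) → (65.59,18.08) → (69.89,18.08) → (72.04,21.80), returning to the start.

Shape 2 is a regular polygon drawn with `<path>`. Its stroke #ff0000 means engrave at S384, F3018. After flipping Y the toolpath is (222.70,11.97) → (213.72,25.97) → (219.07,41.72) → (234.72,47.36) → (248.89,38.64) → (250.90,22.12) → (239.25,10.25) → (222.70,11.97), returning to the start.

Shape 3 is a quadratic bezier drawn with `<path>`. Its stroke #ff0000 means engrave at S384, F3018. After flipping Y the toolpath is (109.55,45.43) → (176.27,83.84) → (240.86,114.72) → (303.31,138.07).

Shape 4 is a rectangle drawn with `<polygon>`. Its stroke #ff0000 means engrave at S384, F3018. After flipping Y the toolpath is (150.28,131.86) → (201.55,131.86) → (201.55,74.82) → (150.28,74.82) → (150.28,131.86), returning to the start.

Shape 5 is a cubic bezier drawn with `<path>`. Its stroke #ff0000 means engrave at S384, F3018. After flipping Y the toolpath is (38.05,105.88) → (84.41,86.76) → (175.40,68.30) → (214.06,55.85).

Shape 6 is a open polyline drawn with `<polyline>`. Its stroke #ff0000 means engrave at S384, F3018. After flipping Y the toolpath is (122.99,146.55) → (181.52,61.14) → (80.37,124.09) → (13.56,9.90) → (74.85,91.35).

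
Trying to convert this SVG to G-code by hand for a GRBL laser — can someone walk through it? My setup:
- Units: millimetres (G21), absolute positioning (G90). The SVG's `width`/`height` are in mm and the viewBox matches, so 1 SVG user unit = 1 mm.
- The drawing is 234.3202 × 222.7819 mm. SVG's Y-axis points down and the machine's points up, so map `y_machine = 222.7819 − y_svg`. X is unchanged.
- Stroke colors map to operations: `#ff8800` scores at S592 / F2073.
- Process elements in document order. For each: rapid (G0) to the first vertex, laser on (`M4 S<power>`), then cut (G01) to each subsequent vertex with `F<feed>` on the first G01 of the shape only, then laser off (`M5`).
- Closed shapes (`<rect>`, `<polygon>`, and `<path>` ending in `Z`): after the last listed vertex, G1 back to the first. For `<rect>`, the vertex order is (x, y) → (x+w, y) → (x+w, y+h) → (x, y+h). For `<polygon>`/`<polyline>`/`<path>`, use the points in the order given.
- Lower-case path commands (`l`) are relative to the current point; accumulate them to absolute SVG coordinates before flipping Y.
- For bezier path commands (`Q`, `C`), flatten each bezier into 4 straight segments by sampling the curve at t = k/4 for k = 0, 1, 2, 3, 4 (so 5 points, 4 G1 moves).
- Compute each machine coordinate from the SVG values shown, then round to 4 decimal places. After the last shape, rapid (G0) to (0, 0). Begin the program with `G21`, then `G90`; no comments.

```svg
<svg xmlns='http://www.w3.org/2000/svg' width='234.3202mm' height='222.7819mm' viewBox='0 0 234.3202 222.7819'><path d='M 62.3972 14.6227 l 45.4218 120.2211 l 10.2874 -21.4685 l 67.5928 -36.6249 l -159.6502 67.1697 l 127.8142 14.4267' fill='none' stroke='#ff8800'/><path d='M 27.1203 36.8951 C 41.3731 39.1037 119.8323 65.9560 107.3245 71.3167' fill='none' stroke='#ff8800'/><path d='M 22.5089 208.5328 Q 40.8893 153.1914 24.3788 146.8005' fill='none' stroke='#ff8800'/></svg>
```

G21
G90
G0 X62.3972 Y208.1592
M4 S592
G01 X107.8190 Y87.9381 F2073
G01 X118.1064 Y109.4066
G01 X185.6992 Y146.0315
G01 X26.0490 Y78.8618
G01 X153.8632 Y64.4351
M5
G0 X27.1203 Y185.8868
M4 S592
G01 X47.4240 Y180.3305 F2073
G01 X77.2576 Y169.8580
G01 X102.0736 Y158.7945
G01 X107.3245 Y151.4652
M5
G0 X22.5089 Y14.2491
M4 S592
G01 X29.5184 Y38.8604 F2073
G01 X32.1666 Y57.3529
G01 X30.4534 Y69.7265
G01 X24.3788 Y75.9814
M5
G0 X0.0000 Y0.0000

1 u = 1 mm; y_m = 222.7819 − y.

[1] `<path>` open polyline, #ff8800→score S592 F2073: (62.3972,208.1592) → (107.8190,87.9381) → (118.1064,109.4066) → (185.6992,146.0315) → (26.0490,78.8618) → (153.8632,64.4351)

[2] `<path>` cubic bezier, #ff8800→score S592 F2073: (27.1203,185.8868) → (47.4240,180.3305) → (77.2576,169.8580) → (102.0736,158.7945) → (107.3245,151.4652)

[3] `<path>` quadratic bezier, #ff8800→score S592 F2073: (22.5089,14.2491) → (29.5184,38.8604) → (32.1666,57.3529) → (30.4534,69.7265) → (24.3788,75.9814)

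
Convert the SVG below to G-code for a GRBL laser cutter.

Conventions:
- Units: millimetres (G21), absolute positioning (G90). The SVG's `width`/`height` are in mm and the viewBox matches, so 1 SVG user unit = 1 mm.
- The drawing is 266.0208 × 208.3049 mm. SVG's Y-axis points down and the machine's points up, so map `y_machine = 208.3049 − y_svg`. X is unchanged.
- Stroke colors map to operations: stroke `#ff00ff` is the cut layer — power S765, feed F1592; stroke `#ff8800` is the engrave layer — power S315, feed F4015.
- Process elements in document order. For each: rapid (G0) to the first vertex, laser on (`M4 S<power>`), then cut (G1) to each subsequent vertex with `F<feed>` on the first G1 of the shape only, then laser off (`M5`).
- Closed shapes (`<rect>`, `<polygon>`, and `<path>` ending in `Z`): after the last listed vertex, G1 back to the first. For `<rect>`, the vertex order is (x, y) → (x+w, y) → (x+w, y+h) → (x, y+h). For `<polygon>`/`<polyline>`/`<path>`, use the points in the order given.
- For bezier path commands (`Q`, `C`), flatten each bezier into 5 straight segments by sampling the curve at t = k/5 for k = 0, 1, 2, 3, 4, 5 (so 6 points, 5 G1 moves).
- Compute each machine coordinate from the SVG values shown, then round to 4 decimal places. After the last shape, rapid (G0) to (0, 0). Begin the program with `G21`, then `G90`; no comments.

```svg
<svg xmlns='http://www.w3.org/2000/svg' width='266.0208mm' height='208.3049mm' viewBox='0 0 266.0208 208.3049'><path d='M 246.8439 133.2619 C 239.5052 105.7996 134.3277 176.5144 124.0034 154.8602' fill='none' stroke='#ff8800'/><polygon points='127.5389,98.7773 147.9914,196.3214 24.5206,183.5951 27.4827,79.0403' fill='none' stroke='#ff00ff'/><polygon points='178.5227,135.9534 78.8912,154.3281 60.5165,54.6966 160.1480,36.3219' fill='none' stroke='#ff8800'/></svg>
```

G21
G90
G0 X246.8439 Y75.0430
M4 S315
G1 X232.2416 Y81.2635 F4015
G1 X203.4071 Y73.0677
G1 X169.5898 Y59.6018
G1 X140.0388 Y50.0121
G1 X124.0034 Y53.4447
M5
G0 X127.5389 Y109.5276
M4 S765
G1 X147.9914 Y11.9835 F1592
G1 X24.5206 Y24.7098
G1 X27.4827 Y129.2646
G1 X127.5389 Y109.5276
M5
G0 X178.5227 Y72.3515
M4 S315
G1 X78.8912 Y53.9768 F4015
G1 X60.5165 Y153.6083
G1 X160.1480 Y171.9830
G1 X178.5227 Y72.3515
M5
G0 X0.0000 Y0.0000

viewBox `0 0 266.0208 208.3049` with mm width/height → 1 unit = 1 mm. Flip: y_m = 208.3049 − y_svg.

**Shape 1** — `<path>` cubic bezier, stroke `#ff8800` → engrave (S315, F4015). Control points (SVG): P0=(246.8439,133.2619), P1=(239.5052,105.7996), P2=(134.3277,176.5144), P3=(124.0034,154.8602); sampled at t=k/5. Machine vertices: (246.8439,75.0430) → (232.2416,81.2635) → (203.4071,73.0677) → (169.5898,59.6018) → (140.0388,50.0121) → (124.0034,53.4447). Open path.

**Shape 2** — `<polygon>` closed polygon, stroke `#ff00ff` → cut (S765, F1592). Machine vertices: (127.5389,109.5276) → (147.9914,11.9835) → (24.5206,24.7098) → (27.4827,129.2646) → (127.5389,109.5276). Closed: final G1 returns to the first vertex.

**Shape 3** — `<polygon>` regular polygon, stroke `#ff8800` → engrave (S315, F4015). Machine vertices: (178.5227,72.3515) → (78.8912,53.9768) → (60.5165,153.6083) → (160.1480,171.9830) → (178.5227,72.3515). Closed: final G1 returns to the first vertex.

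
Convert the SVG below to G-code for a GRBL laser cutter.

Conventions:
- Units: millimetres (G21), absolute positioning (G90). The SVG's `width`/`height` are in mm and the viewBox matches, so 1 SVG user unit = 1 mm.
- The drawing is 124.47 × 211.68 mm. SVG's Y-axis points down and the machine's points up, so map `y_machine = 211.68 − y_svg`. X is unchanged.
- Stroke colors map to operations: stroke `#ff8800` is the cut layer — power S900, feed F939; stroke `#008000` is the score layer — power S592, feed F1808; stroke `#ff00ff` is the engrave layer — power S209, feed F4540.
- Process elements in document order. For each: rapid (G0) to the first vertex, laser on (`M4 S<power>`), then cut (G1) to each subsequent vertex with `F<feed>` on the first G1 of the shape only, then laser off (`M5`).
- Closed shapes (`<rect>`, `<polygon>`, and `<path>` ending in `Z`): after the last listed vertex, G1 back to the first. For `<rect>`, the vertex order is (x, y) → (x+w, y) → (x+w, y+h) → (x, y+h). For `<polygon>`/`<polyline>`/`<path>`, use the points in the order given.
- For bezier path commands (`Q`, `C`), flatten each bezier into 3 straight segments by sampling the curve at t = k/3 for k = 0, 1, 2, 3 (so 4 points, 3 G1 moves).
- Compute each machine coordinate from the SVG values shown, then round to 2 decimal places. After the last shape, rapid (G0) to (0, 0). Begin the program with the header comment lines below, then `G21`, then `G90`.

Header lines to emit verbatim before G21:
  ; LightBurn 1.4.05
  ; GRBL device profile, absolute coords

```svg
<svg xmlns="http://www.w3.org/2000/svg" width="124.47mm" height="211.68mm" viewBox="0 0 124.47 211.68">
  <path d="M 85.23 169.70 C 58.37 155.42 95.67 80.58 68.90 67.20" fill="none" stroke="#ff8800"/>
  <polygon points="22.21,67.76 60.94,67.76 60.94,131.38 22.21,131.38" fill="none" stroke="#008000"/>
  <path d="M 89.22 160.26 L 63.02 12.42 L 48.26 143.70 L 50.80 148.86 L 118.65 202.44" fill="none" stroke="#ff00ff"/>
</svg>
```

viewBox `0 0 124.47 211.68` with mm width/height → 1 unit = 1 mm. Flip: y_m = 211.68 − y_svg.

**Shape 1** — `<path>` cubic bezier, stroke `#ff8800` → cut (S900, F939). Control points (SVG): P0=(85.23,169.70), P1=(58.37,155.42), P2=(95.67,80.58), P3=(68.90,67.20); sampled at t=k/3. Machine vertices: (85.23,41.98) → (75.01,71.93) → (79.06,115.13) → (68.90,144.48). Open path.

**Shape 2** — `<polygon>` rectangle, stroke `#008000` → score (S592, F1808). Machine vertices: (22.21,143.92) → (60.94,143.92) → (60.94,80.30) → (22.21,80.30) → (22.21,143.92). Closed: final G1 returns to the first vertex.

**Shape 3** — `<path>` open polyline, stroke `#ff00ff` → engrave (S209, F4540). Machine vertices: (89.22,51.42) → (63.02,199.26) → (48.26,67.98) → (50.80,62.82) → (118.65,9.24). Open path.

; LightBurn 1.4.05
; GRBL device profile, absolute coords
G21
G90
G0 X85.23 Y41.98
M4 S900
G1 X75.01 Y71.93 F939
G1 X79.06 Y115.13
G1 X68.90 Y144.48
M5
G0 X22.21 Y143.92
M4 S592
G1 X60.94 Y143.92 F1808
G1 X60.94 Y80.30
G1 X22.21 Y80.30
G1 X22.21 Y143.92
M5
G0 X89.22 Y51.42
M4 S209
G1 X63.02 Y199.26 F4540
G1 X48.26 Y67.98
G1 X50.80 Y62.82
G1 X118.65 Y9.24
M5
G0 X0.00 Y0.00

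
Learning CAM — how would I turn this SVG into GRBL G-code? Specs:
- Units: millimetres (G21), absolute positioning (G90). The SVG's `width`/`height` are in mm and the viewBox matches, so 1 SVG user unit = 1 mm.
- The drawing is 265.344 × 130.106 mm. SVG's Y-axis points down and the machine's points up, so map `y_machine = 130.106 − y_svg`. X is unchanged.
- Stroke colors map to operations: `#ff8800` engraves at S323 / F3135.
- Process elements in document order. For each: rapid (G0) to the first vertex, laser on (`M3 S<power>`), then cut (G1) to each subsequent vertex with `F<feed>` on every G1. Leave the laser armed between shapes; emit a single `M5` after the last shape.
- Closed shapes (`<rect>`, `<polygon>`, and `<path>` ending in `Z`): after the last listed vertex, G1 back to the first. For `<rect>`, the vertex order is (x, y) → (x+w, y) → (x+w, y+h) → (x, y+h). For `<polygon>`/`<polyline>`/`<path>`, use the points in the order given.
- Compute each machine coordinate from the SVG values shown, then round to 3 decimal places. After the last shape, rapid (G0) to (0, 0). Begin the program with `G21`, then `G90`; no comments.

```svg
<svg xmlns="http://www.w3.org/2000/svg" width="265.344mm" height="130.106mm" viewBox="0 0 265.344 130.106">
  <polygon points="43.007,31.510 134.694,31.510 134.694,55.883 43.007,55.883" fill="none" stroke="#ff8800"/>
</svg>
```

Since the viewBox matches the mm dimensions, user units are millimetres directly. The only transform is the Y-flip y_m = 130.106 − y_svg.

Shape 1 is a rectangle drawn with `<polygon>`. Its stroke #ff8800 means engrave at S323, F3135. After flipping Y the toolpath is (43.007,98.596) → (134.694,98.596) → (134.694,74.223) → (43.007,74.223) → (43.007,98.596), returning to the start.

G21
G90
G0 X43.007 Y98.596
M3 S323
G1 X134.694 Y98.596 F3135
G1 X134.694 Y74.223 F3135
G1 X43.007 Y74.223 F3135
G1 X43.007 Y98.596 F3135
M5
G0 X0.000 Y0.000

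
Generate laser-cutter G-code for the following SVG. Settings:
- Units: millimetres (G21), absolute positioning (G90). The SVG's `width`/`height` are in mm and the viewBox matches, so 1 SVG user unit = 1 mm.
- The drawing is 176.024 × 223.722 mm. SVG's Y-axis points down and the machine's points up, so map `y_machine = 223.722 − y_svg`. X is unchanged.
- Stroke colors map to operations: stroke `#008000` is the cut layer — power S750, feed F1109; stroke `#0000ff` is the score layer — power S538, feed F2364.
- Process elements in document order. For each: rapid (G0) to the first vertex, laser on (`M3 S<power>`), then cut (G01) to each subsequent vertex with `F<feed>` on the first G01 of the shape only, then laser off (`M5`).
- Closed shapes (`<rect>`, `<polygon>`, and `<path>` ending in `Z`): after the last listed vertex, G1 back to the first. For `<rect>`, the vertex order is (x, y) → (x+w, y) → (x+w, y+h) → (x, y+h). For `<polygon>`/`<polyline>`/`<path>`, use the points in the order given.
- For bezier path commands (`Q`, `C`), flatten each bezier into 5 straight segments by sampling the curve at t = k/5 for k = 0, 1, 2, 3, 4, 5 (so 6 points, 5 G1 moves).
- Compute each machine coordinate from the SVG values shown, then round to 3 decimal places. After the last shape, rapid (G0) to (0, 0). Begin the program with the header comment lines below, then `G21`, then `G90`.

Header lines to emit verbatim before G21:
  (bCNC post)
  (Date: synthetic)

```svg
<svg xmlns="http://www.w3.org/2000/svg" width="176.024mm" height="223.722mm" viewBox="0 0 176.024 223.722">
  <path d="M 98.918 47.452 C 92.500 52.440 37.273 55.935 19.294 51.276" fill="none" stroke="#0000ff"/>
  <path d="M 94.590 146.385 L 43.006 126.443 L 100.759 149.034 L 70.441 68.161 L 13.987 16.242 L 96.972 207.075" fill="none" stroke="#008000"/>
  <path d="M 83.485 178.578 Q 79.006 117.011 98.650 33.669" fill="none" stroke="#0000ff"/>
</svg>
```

(bCNC post)
(Date: synthetic)
G21
G90
G0 X98.918 Y176.270
M3 S538
G01 X89.899 Y173.510 F2364
G01 X73.296 Y171.427
G01 X53.240 Y170.343
G01 X33.863 Y170.576
G01 X19.294 Y172.446
M5
G0 X94.590 Y77.337
M3 S750
G01 X43.006 Y97.279 F1109
G01 X100.759 Y74.688
G01 X70.441 Y155.561
G01 X13.987 Y207.480
G01 X96.972 Y16.647
M5
G0 X83.485 Y45.144
M3 S538
G01 X82.658 Y70.642 F2364
G01 X83.761 Y97.882
G01 X86.794 Y126.863
G01 X91.757 Y157.587
G01 X98.650 Y190.053
M5
G0 X0.000 Y0.000

1 u = 1 mm; y_m = 223.722 − y.

[1] `<path>` cubic bezier, #0000ff→score S538 F2364: (98.918,176.270) → (89.899,173.510) → (73.296,171.427) → (53.240,170.343) → (33.863,170.576) → (19.294,172.446)

[2] `<path>` open polyline, #008000→cut S750 F1109: (94.590,77.337) → (43.006,97.279) → (100.759,74.688) → (70.441,155.561) → (13.987,207.480) → (96.972,16.647)

[3] `<path>` quadratic bezier, #0000ff→score S538 F2364: (83.485,45.144) → (82.658,70.642) → (83.761,97.882) → (86.794,126.863) → (91.757,157.587) → (98.650,190.053)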